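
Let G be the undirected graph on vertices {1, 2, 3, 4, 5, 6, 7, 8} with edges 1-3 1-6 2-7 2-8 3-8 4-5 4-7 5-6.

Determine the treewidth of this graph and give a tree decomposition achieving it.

Treewidth 2.
One such decomposition:
Bags: B1 = {4, 5, 6}  B2 = {4, 6, 7}  B3 = {2, 6, 7}  B4 = {2, 6, 8}  B5 = {3, 6, 8}  B6 = {1, 3, 6}
Tree: B1–B2, B2–B3, B3–B4, B4–B5, B5–B6

Every bag has size at most 3, so the width is 3 − 1 = 2 and tw(G) ≤ 2. For the lower bound, G contains the cycle 6–5–4–7–2–8–3–1–6, so G is not a forest; only forests have treewidth ≤ 1, hence tw(G) ≥ 2. Therefore the treewidth is 2.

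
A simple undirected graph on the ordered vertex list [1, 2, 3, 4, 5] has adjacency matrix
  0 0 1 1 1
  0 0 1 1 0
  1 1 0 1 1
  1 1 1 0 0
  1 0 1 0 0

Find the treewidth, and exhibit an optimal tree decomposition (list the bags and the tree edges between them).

The largest bag has 3 vertices, giving width 2; this decomposition certifies tw(G) ≤ 2. For the lower bound, the 3 vertices {1, 3, 4} are pairwise adjacent, and any tree decomposition puts a clique entirely inside one bag — forcing width ≥ 2. Therefore the treewidth is 2.

Treewidth 2.
One optimal decomposition is:
Bags: B1 = {2, 3, 4}  B2 = {1, 3, 4}  B3 = {1, 3, 5}
Tree: B1–B2, B2–B3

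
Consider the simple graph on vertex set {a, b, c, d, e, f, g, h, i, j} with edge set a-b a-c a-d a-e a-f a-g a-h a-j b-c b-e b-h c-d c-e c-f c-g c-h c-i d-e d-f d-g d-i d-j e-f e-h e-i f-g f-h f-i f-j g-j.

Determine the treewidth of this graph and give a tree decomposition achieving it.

The largest bag has 5 vertices, giving width 4; this decomposition certifies tw(G) ≤ 4. Conversely, {a, d, f, g, j} is a clique of size 5, and the vertices of any clique must share a bag in every tree decomposition; so some bag has ≥ 5 vertices and tw(G) ≥ 4. Combining the bounds, tw(G) = 4.

Treewidth 4.
One such decomposition:
Bags: B1 = {a, c, d, e, f}  B2 = {a, c, d, f, g}  B3 = {c, d, e, f, i}  B4 = {a, c, e, f, h}  B5 = {a, b, c, e, h}  B6 = {a, d, f, g, j}
Tree: B1–B2, B1–B3, B1–B4, B4–B5, B2–B6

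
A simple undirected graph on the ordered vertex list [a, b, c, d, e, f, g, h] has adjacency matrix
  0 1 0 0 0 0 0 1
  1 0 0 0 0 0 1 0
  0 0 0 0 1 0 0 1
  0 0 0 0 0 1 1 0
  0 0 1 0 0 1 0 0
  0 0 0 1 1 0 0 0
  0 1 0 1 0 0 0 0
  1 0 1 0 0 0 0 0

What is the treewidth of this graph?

2

A width-2 tree decomposition is:
Bags: B1 = {b, d, g}  B2 = {b, d, f}  B3 = {b, e, f}  B4 = {b, c, e}  B5 = {b, c, h}  B6 = {a, b, h}
Tree: B1–B2, B2–B3, B3–B4, B4–B5, B5–B6
Every bag has size at most 3, so the width is 3 − 1 = 2 and tw(G) ≤ 2. The edges b–g–d–f–e–c–h–a–b form a cycle, so G is not a tree and its treewidth is at least 2. Therefore the treewidth is 2.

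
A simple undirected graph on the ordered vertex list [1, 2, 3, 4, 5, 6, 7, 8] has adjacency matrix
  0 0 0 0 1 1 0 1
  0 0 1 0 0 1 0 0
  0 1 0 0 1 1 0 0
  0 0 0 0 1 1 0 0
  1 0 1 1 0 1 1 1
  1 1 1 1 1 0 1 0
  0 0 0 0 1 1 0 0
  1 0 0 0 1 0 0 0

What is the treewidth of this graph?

2

A width-2 tree decomposition is:
Bags: B1 = {4, 5, 6}  B2 = {1, 5, 6}  B3 = {1, 5, 8}  B4 = {5, 6, 7}  B5 = {3, 5, 6}  B6 = {2, 3, 6}
Tree: B1–B2, B2–B3, B1–B4, B1–B5, B5–B6
Every bag has size at most 3, so the width is 3 − 1 = 2 and tw(G) ≤ 2. On the other hand G contains the 3-clique {2, 3, 6}. A clique must lie in a single bag of any decomposition, so no decomposition can have width below 2. The upper and lower bounds meet at 2, so that is the treewidth.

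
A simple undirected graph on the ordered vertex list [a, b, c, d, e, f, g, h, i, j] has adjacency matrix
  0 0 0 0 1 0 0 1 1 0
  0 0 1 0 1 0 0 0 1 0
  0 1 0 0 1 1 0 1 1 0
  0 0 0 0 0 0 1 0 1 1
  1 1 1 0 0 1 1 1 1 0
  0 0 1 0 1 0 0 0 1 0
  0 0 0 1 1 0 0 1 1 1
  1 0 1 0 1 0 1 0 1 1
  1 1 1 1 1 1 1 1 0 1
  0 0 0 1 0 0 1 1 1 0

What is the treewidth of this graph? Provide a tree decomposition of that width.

The largest bag has 4 vertices, giving width 3; this decomposition certifies tw(G) ≤ 3. On the other hand G contains the 4-clique {d, g, i, j}. A clique must lie in a single bag of any decomposition, so no decomposition can have width below 3. Combining the bounds, tw(G) = 3.

Treewidth 3.
One optimal decomposition is:
Bags: B1 = {e, g, h, i}  B2 = {g, h, i, j}  B3 = {c, e, h, i}  B4 = {d, g, i, j}  B5 = {c, e, f, i}  B6 = {a, e, h, i}  B7 = {b, c, e, i}
Tree: B1–B2, B1–B3, B2–B4, B3–B5, B3–B6, B5–B7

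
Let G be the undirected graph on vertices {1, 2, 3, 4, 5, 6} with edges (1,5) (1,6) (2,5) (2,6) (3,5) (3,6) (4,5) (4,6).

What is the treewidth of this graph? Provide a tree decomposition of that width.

Treewidth 2.
One such decomposition:
Bags: B1 = {3, 5, 6}  B2 = {4, 5, 6}  B3 = {1, 5, 6}  B4 = {2, 5, 6}
Tree: B1–B2, B2–B3, B3–B4

The largest bag has 3 vertices, giving width 2; this decomposition certifies tw(G) ≤ 2. Since 3–5–4–6–3 is a cycle in G, G is not acyclic. Forests are exactly the graphs of treewidth ≤ 1, so tw(G) ≥ 2. The upper and lower bounds meet at 2, so that is the treewidth.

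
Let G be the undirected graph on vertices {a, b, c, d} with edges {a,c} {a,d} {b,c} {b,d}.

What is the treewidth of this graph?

A width-2 tree decomposition is:
Bags: B1 = {a, b, c}  B2 = {a, b, d}
Tree: B1–B2
The largest bag has 3 vertices, giving width 2; this decomposition certifies tw(G) ≤ 2. For the lower bound, G contains the cycle b–c–a–d–b, so G is not a forest; only forests have treewidth ≤ 1, hence tw(G) ≥ 2. The upper and lower bounds meet at 2, so that is the treewidth.

2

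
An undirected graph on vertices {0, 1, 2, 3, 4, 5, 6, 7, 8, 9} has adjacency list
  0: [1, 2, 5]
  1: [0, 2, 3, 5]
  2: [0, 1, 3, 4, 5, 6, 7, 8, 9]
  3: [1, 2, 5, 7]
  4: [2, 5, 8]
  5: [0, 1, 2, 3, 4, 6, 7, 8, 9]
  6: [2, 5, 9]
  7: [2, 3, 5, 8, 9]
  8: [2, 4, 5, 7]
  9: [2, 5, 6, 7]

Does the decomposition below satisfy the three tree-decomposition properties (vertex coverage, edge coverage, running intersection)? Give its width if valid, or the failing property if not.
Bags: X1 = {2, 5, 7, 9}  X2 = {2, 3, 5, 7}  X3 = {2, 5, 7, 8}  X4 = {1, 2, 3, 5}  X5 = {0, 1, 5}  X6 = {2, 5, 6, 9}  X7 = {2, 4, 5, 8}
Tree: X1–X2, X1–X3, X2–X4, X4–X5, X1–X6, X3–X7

No — edge (2,0) lies in no bag.

A tree decomposition must satisfy three properties: every vertex lies in some bag; for every edge, both endpoints lie together in some bag; and for every vertex, the bags containing it form a connected subtree. Here edge (2,0) lies in no bag, so the decomposition is invalid.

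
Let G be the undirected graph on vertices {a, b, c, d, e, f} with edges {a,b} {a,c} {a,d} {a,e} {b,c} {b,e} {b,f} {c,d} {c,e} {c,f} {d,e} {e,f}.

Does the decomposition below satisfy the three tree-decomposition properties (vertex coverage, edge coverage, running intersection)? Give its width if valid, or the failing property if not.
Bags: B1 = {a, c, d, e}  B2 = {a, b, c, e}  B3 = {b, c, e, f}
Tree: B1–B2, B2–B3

Checking the three conditions: (i) the bags cover all of {a, b, c, d, e, f}; (ii) for each edge, some bag contains both endpoints; (iii) the bags containing any fixed vertex form a subtree. All hold, so the decomposition is valid with width 4 − 1 = 3.

Yes; width 3.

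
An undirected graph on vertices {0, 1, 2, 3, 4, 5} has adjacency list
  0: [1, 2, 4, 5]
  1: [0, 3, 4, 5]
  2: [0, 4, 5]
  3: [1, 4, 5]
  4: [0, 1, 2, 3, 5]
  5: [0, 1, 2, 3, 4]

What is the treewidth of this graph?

A width-3 tree decomposition is:
Bags: B1 = {0, 1, 4, 5}  B2 = {1, 3, 4, 5}  B3 = {0, 2, 4, 5}
Tree: B1–B2, B1–B3
Each bag holds 4 vertices, so the decomposition has width 3, which upper-bounds the treewidth. On the other hand G contains the 4-clique {0, 1, 4, 5}. A clique must lie in a single bag of any decomposition, so no decomposition can have width below 3. The upper and lower bounds meet at 3, so that is the treewidth.

3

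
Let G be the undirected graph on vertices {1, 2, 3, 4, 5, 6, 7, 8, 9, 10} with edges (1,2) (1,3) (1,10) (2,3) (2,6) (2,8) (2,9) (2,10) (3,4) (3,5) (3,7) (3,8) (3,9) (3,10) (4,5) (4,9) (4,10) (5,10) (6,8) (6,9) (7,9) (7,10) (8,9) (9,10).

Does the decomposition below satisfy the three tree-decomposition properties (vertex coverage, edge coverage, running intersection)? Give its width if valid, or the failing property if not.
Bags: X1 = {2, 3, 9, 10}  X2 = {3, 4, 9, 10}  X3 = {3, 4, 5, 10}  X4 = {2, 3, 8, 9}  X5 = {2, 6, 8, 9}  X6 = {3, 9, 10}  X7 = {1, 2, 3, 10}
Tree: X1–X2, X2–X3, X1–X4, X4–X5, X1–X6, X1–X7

A tree decomposition must satisfy three properties: every vertex lies in some bag; for every edge, both endpoints lie together in some bag; and for every vertex, the bags containing it form a connected subtree. Here vertex 7 appears in no bag, so the decomposition is invalid.

No — vertex 7 appears in no bag.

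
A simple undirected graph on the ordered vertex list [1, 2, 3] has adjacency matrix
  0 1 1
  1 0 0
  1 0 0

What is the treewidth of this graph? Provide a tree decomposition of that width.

Treewidth 1.
One optimal decomposition is:
Bags: B1 = {1, 3}  B2 = {1, 2}
Tree: B1–B2

Each bag holds 2 vertices, so the decomposition has width 1, which upper-bounds the treewidth. Since G has at least one edge (e.g. 3–1), it is not an edgeless graph, so tw(G) ≥ 1. The upper and lower bounds meet at 1, so that is the treewidth.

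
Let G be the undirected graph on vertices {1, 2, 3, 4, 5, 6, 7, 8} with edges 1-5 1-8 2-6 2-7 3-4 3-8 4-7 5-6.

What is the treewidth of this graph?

A width-2 tree decomposition is:
Bags: B1 = {1, 3, 8}  B2 = {1, 3, 5}  B3 = {3, 5, 6}  B4 = {2, 3, 6}  B5 = {2, 3, 7}  B6 = {3, 4, 7}
Tree: B1–B2, B2–B3, B3–B4, B4–B5, B5–B6
Each bag holds 3 vertices, so the decomposition has width 2, which upper-bounds the treewidth. For the lower bound, G contains the cycle 3–8–1–5–6–2–7–4–3, so G is not a forest; only forests have treewidth ≤ 1, hence tw(G) ≥ 2. Therefore the treewidth is 2.

2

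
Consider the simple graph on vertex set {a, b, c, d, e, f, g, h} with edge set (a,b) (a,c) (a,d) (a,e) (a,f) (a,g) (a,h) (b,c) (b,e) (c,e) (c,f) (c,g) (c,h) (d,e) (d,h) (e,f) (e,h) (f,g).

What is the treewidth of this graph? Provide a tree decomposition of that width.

Treewidth 3.
One optimal decomposition is:
Bags: B1 = {a, c, e, f}  B2 = {a, c, f, g}  B3 = {a, c, e, h}  B4 = {a, d, e, h}  B5 = {a, b, c, e}
Tree: B1–B2, B1–B3, B3–B4, B1–B5

Each bag holds 4 vertices, so the decomposition has width 3, which upper-bounds the treewidth. On the other hand G contains the 4-clique {a, d, e, h}. A clique must lie in a single bag of any decomposition, so no decomposition can have width below 3. The upper and lower bounds meet at 3, so that is the treewidth.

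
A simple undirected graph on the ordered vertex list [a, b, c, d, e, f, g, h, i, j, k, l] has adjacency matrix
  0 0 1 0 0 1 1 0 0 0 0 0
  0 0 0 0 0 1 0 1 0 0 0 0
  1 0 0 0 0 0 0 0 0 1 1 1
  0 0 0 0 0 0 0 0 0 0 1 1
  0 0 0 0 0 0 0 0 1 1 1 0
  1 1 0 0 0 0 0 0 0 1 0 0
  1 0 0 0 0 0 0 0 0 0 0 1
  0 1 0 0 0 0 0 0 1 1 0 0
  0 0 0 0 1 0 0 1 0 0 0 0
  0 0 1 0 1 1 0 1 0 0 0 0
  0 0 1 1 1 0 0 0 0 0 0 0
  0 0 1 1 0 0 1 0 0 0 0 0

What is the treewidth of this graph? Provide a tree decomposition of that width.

Treewidth 3.
One optimal decomposition is:
Bags: B1 = {b, e, h, i}  B2 = {b, e, h, j}  B3 = {b, e, f, j}  B4 = {e, f, j, k}  B5 = {c, f, j, k}  B6 = {a, c, f, k}  B7 = {a, c, d, k}  B8 = {a, c, d, l}  B9 = {a, d, g, l}
Tree: B1–B2, B2–B3, B3–B4, B4–B5, B5–B6, B6–B7, B7–B8, B8–B9

The largest bag has 4 vertices, giving width 3; this decomposition certifies tw(G) ≤ 3. For the lower bound: the 4 vertex sets {b,h,i}, {e}, {j}, {a,c,f,k} are disjoint, each induces a connected subgraph, and every pair is joined by at least one edge of G. Contracting each set to a single vertex therefore yields K_{4} as a minor, and since treewidth is minor-monotone, tw(G) ≥ tw(K_{4}) = 3. Therefore the treewidth is 3.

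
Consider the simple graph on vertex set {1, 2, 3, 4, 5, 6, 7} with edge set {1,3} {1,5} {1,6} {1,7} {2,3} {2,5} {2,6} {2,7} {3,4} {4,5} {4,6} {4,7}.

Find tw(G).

A width-3 tree decomposition is:
Bags: B1 = {1, 2, 4, 6}  B2 = {1, 2, 4, 7}  B3 = {1, 2, 4, 5}  B4 = {1, 2, 3, 4}
Tree: B1–B2, B2–B3, B3–B4
Each bag holds 4 vertices, so the decomposition has width 3, which upper-bounds the treewidth. For the lower bound: the 4 vertex sets {1,6}, {2,7}, {4}, {5} are disjoint, each induces a connected subgraph, and every pair is joined by at least one edge of G. Contracting each set to a single vertex therefore yields K_{4} as a minor, and since treewidth is minor-monotone, tw(G) ≥ tw(K_{4}) = 3. The upper and lower bounds meet at 3, so that is the treewidth.

3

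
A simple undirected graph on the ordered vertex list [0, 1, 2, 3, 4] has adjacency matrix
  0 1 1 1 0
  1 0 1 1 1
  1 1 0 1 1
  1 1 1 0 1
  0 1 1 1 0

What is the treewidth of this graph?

3

A width-3 tree decomposition is:
Bags: B1 = {0, 1, 2, 3}  B2 = {1, 2, 3, 4}
Tree: B1–B2
The largest bag has 4 vertices, giving width 3; this decomposition certifies tw(G) ≤ 3. Conversely, {0, 1, 2, 3} is a clique of size 4, and the vertices of any clique must share a bag in every tree decomposition; so some bag has ≥ 4 vertices and tw(G) ≥ 3. The upper and lower bounds meet at 3, so that is the treewidth.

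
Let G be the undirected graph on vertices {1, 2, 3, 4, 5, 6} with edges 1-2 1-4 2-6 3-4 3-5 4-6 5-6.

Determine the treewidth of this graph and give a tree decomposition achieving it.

Every bag has size at most 3, so the width is 3 − 1 = 2 and tw(G) ≤ 2. Since 2–1–4–6–2 is a cycle in G, G is not acyclic. Forests are exactly the graphs of treewidth ≤ 1, so tw(G) ≥ 2. Therefore the treewidth is 2.

Treewidth 2.
One such decomposition:
Bags: B1 = {1, 2, 6}  B2 = {1, 4, 6}  B3 = {4, 5, 6}  B4 = {3, 4, 5}
Tree: B1–B2, B2–B3, B3–B4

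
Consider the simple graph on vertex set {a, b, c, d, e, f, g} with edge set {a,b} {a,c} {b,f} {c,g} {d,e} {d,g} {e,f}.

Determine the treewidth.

A width-2 tree decomposition is:
Bags: B1 = {b, e, f}  B2 = {a, b, e}  B3 = {a, c, e}  B4 = {c, e, g}  B5 = {d, e, g}
Tree: B1–B2, B2–B3, B3–B4, B4–B5
Each bag holds 3 vertices, so the decomposition has width 2, which upper-bounds the treewidth. The edges e–f–b–a–c–g–d–e form a cycle, so G is not a tree and its treewidth is at least 2. Hence tw(G) = 2 exactly.

2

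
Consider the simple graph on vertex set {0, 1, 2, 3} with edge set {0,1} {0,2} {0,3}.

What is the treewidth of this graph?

1

A width-1 tree decomposition is:
Bags: B1 = {0, 2}  B2 = {0, 3}  B3 = {0, 1}
Tree: B1–B2, B2–B3
Every bag has size at most 2, so the width is 2 − 1 = 1 and tw(G) ≤ 1. G has an edge, so its treewidth is at least 1. The upper and lower bounds meet at 1, so that is the treewidth.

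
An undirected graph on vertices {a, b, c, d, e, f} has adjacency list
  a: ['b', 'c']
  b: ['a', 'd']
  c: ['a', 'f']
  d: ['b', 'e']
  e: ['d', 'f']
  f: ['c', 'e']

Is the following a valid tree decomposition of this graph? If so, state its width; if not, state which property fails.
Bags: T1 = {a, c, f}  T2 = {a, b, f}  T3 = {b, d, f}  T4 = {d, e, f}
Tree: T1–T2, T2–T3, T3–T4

Yes; width 2.

Every vertex of G appears in some bag (union = {a, b, c, d, e, f}); every edge is covered by a bag; and for each vertex v the set of bags containing v is connected in the bag tree. The decomposition is therefore valid. The largest bag has 3 vertices, so the width is 2.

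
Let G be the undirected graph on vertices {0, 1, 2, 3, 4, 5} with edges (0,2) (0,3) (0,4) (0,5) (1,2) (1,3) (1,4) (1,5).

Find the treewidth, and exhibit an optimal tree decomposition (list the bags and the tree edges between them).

Treewidth 2.
Bags: B1 = {0, 1, 3}  B2 = {0, 1, 5}  B3 = {0, 1, 2}  B4 = {0, 1, 4}
Tree: B1–B2, B2–B3, B3–B4

Every bag has size at most 3, so the width is 3 − 1 = 2 and tw(G) ≤ 2. The edges 0–3–1–5–0 form a cycle, so G is not a tree and its treewidth is at least 2. Hence tw(G) = 2 exactly.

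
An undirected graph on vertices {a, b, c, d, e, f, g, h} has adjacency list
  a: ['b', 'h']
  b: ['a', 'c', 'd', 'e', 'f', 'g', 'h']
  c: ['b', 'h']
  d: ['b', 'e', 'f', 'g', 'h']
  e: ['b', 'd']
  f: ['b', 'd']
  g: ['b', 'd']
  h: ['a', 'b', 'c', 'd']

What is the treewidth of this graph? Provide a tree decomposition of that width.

Treewidth 2.
One optimal decomposition is:
Bags: B1 = {b, c, h}  B2 = {b, d, h}  B3 = {b, d, f}  B4 = {a, b, h}  B5 = {b, d, g}  B6 = {b, d, e}
Tree: B1–B2, B2–B3, B2–B4, B3–B5, B2–B6

Every bag has size at most 3, so the width is 3 − 1 = 2 and tw(G) ≤ 2. For the lower bound, the 3 vertices {b, d, g} are pairwise adjacent, and any tree decomposition puts a clique entirely inside one bag — forcing width ≥ 2. Combining the bounds, tw(G) = 2.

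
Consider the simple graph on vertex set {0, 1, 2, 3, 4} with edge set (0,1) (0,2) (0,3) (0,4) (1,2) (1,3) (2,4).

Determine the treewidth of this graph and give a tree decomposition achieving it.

Every bag has size at most 3, so the width is 3 − 1 = 2 and tw(G) ≤ 2. On the other hand G contains the 3-clique {0, 1, 2}. A clique must lie in a single bag of any decomposition, so no decomposition can have width below 2. Hence tw(G) = 2 exactly.

Treewidth 2.
Bags: B1 = {0, 1, 2}  B2 = {0, 2, 4}  B3 = {0, 1, 3}
Tree: B1–B2, B1–B3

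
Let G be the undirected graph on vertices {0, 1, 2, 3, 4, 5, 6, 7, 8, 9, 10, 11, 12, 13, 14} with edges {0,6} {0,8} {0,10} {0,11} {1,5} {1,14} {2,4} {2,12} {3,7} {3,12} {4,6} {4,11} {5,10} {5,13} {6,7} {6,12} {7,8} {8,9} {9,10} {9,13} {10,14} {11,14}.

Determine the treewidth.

A width-3 tree decomposition is:
Bags: B1 = {1, 5, 13, 14}  B2 = {5, 10, 13, 14}  B3 = {9, 10, 13, 14}  B4 = {9, 10, 11, 14}  B5 = {0, 9, 10, 11}  B6 = {0, 8, 9, 11}  B7 = {0, 4, 8, 11}  B8 = {0, 4, 6, 8}  B9 = {4, 6, 7, 8}  B10 = {2, 4, 6, 7}  B11 = {2, 6, 7, 12}  B12 = {2, 3, 7, 12}
Tree: B1–B2, B2–B3, B3–B4, B4–B5, B5–B6, B6–B7, B7–B8, B8–B9, B9–B10, B10–B11, B11–B12
Each bag holds 4 vertices, so the decomposition has width 3, which upper-bounds the treewidth. For the lower bound: the 4 vertex sets {1,5,13}, {14}, {10}, {0,8,9,11} are disjoint, each induces a connected subgraph, and every pair is joined by at least one edge of G. Contracting each set to a single vertex therefore yields K_{4} as a minor, and since treewidth is minor-monotone, tw(G) ≥ tw(K_{4}) = 3. The upper and lower bounds meet at 3, so that is the treewidth.

3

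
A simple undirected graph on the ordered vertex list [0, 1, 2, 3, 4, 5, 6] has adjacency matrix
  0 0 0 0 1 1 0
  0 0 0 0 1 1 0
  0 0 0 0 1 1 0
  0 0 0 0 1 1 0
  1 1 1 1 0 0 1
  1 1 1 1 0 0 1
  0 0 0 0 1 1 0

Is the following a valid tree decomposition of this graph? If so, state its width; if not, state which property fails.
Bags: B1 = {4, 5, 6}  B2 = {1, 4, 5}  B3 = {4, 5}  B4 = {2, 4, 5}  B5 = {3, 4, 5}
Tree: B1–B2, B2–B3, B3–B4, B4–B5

No — vertex 0 appears in no bag.

A tree decomposition must satisfy three properties: every vertex lies in some bag; for every edge, both endpoints lie together in some bag; and for every vertex, the bags containing it form a connected subtree. Here vertex 0 appears in no bag, so the decomposition is invalid.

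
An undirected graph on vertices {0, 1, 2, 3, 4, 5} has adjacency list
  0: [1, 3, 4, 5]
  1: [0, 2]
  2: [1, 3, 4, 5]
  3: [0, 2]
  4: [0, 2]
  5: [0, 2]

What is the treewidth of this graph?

A width-2 tree decomposition is:
Bags: B1 = {0, 2, 3}  B2 = {0, 2, 5}  B3 = {0, 2, 4}  B4 = {0, 1, 2}
Tree: B1–B2, B2–B3, B3–B4
The largest bag has 3 vertices, giving width 2; this decomposition certifies tw(G) ≤ 2. Since 2–3–0–5–2 is a cycle in G, G is not acyclic. Forests are exactly the graphs of treewidth ≤ 1, so tw(G) ≥ 2. Therefore the treewidth is 2.

2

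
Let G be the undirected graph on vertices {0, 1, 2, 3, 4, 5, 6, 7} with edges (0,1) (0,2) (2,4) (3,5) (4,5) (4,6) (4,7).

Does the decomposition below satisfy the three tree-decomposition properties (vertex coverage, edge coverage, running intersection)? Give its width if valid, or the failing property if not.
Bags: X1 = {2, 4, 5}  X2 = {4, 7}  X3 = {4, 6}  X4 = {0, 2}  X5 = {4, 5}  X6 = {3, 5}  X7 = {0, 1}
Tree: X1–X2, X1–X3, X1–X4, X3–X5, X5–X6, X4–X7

A tree decomposition must satisfy three properties: every vertex lies in some bag; for every edge, both endpoints lie together in some bag; and for every vertex, the bags containing it form a connected subtree. Here bags containing vertex 5 are not connected in the tree, so the decomposition is invalid.

No — bags containing vertex 5 are not connected in the tree.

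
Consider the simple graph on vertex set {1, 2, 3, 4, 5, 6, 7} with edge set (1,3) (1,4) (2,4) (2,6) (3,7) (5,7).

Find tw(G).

A width-1 tree decomposition is:
Bags: B1 = {5, 7}  B2 = {3, 7}  B3 = {1, 3}  B4 = {1, 4}  B5 = {2, 4}  B6 = {2, 6}
Tree: B1–B2, B2–B3, B3–B4, B4–B5, B5–B6
The largest bag has 2 vertices, giving width 1; this decomposition certifies tw(G) ≤ 1. G has an edge, so its treewidth is at least 1. Combining the bounds, tw(G) = 1.

1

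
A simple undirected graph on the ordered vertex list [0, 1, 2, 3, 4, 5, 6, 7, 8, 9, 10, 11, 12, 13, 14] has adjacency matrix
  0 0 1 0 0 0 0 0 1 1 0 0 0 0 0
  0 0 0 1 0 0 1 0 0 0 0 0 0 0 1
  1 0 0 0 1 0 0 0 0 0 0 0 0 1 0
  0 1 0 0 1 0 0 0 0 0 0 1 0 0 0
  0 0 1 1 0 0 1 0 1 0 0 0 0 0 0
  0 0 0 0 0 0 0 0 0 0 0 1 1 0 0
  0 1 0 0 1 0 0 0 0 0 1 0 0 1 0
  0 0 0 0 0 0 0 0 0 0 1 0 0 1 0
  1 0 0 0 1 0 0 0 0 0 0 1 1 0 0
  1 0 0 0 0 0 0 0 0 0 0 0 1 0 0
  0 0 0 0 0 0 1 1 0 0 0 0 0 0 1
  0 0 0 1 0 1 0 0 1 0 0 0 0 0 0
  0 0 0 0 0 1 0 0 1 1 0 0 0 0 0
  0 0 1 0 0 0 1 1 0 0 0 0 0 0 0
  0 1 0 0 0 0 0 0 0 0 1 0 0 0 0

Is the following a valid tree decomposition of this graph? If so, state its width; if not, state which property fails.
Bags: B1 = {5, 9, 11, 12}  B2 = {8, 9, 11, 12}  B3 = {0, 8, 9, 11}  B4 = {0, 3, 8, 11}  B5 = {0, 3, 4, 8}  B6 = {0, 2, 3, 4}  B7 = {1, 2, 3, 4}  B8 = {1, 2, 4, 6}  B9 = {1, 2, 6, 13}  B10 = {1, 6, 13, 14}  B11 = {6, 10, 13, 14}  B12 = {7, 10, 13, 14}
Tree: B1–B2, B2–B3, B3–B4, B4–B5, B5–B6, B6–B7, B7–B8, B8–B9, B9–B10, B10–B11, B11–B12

Yes; width 3.

Checking the three conditions: (i) the bags cover all of {0, 1, 2, 3, 4, 5, 6, 7, 8, 9, 10, 11, 12, 13, 14}; (ii) for each edge, some bag contains both endpoints; (iii) the bags containing any fixed vertex form a subtree. All hold, so the decomposition is valid with width 4 − 1 = 3.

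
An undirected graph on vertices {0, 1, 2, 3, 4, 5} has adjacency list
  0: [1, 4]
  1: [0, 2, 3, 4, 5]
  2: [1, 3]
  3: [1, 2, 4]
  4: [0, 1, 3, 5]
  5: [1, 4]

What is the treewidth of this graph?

2

A width-2 tree decomposition is:
Bags: B1 = {1, 2, 3}  B2 = {1, 3, 4}  B3 = {1, 4, 5}  B4 = {0, 1, 4}
Tree: B1–B2, B2–B3, B3–B4
Every bag has size at most 3, so the width is 3 − 1 = 2 and tw(G) ≤ 2. On the other hand G contains the 3-clique {1, 2, 3}. A clique must lie in a single bag of any decomposition, so no decomposition can have width below 2. Hence tw(G) = 2 exactly.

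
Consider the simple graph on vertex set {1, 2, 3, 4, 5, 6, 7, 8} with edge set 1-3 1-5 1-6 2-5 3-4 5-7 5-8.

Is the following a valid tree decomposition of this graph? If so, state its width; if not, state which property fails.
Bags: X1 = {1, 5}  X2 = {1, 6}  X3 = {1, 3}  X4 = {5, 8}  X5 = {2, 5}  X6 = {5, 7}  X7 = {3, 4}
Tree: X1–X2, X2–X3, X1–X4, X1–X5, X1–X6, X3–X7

Vertex coverage: the bags together contain {1, 2, 3, 4, 5, 6, 7, 8}, the full vertex set. Edge coverage: each edge of G has both endpoints in at least one bag. Running intersection: for every vertex, the bags containing it form a connected subtree. All three properties hold, so this is a valid tree decomposition of width max|bag| − 1 = 1, and hence tw(G) ≤ 1.

Yes; width 1.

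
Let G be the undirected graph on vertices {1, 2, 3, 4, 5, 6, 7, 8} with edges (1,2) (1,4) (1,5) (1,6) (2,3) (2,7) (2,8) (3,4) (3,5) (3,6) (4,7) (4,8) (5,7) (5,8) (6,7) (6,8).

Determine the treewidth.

4

A width-4 tree decomposition is:
Bags: B1 = {1, 3, 4, 7, 8}  B2 = {1, 3, 6, 7, 8}  B3 = {1, 2, 3, 7, 8}  B4 = {1, 3, 5, 7, 8}
Tree: B1–B2, B2–B3, B3–B4
Every bag has size at most 5, so the width is 5 − 1 = 4 and tw(G) ≤ 4. For the lower bound: the 5 vertex sets {4,7}, {6,8}, {1,2}, {3}, {5} are disjoint, each induces a connected subgraph, and every pair is joined by at least one edge of G. Contracting each set to a single vertex therefore yields K_{5} as a minor, and since treewidth is minor-monotone, tw(G) ≥ tw(K_{5}) = 4. Hence tw(G) = 4 exactly.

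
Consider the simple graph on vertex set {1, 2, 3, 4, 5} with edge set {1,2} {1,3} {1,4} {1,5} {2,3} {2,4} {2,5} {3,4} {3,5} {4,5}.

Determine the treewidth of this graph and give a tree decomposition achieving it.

With just one bag of size 5, the width is 5 − 1 = 4, so tw(G) ≤ 4. For the lower bound, the 5 vertices {1, 2, 3, 4, 5} are pairwise adjacent, and any tree decomposition puts a clique entirely inside one bag — forcing width ≥ 4. Combining the bounds, tw(G) = 4.

Treewidth 4.
One optimal decomposition is:
Bags: B1 = {1, 2, 3, 4, 5}
Tree: (single bag)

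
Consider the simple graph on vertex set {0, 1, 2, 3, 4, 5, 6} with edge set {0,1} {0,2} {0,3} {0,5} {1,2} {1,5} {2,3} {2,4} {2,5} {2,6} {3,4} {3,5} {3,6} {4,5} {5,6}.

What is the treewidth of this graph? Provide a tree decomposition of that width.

Each bag holds 4 vertices, so the decomposition has width 3, which upper-bounds the treewidth. Conversely, {0, 1, 2, 5} is a clique of size 4, and the vertices of any clique must share a bag in every tree decomposition; so some bag has ≥ 4 vertices and tw(G) ≥ 3. Hence tw(G) = 3 exactly.

Treewidth 3.
One such decomposition:
Bags: B1 = {2, 3, 5, 6}  B2 = {2, 3, 4, 5}  B3 = {0, 2, 3, 5}  B4 = {0, 1, 2, 5}
Tree: B1–B2, B1–B3, B3–B4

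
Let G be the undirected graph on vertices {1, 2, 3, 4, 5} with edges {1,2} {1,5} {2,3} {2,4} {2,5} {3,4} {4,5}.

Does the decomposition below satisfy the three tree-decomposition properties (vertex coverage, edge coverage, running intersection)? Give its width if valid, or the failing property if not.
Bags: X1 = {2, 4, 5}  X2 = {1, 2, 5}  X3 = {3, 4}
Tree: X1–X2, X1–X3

No — edge (2,3) lies in no bag.

A tree decomposition must satisfy three properties: every vertex lies in some bag; for every edge, both endpoints lie together in some bag; and for every vertex, the bags containing it form a connected subtree. Here edge (2,3) lies in no bag, so the decomposition is invalid.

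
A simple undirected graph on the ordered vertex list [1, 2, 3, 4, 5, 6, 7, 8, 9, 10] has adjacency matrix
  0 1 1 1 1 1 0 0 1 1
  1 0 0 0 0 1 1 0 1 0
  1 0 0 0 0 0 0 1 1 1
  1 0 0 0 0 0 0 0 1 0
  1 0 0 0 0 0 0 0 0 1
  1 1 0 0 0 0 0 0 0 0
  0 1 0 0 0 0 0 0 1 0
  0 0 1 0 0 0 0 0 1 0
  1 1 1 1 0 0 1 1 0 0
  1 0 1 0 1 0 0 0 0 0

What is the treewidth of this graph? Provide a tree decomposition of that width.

Each bag holds 3 vertices, so the decomposition has width 2, which upper-bounds the treewidth. For the lower bound, the 3 vertices {3, 8, 9} are pairwise adjacent, and any tree decomposition puts a clique entirely inside one bag — forcing width ≥ 2. Hence tw(G) = 2 exactly.

Treewidth 2.
One optimal decomposition is:
Bags: B1 = {1, 3, 9}  B2 = {1, 3, 10}  B3 = {1, 2, 9}  B4 = {2, 7, 9}  B5 = {1, 5, 10}  B6 = {3, 8, 9}  B7 = {1, 4, 9}  B8 = {1, 2, 6}
Tree: B1–B2, B1–B3, B3–B4, B2–B5, B1–B6, B1–B7, B3–B8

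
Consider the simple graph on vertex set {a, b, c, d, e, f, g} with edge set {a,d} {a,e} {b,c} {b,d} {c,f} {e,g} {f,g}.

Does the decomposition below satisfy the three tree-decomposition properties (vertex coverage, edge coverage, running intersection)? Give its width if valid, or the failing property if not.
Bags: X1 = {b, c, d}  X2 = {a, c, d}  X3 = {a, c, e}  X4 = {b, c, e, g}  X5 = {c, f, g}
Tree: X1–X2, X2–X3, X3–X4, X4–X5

A tree decomposition must satisfy three properties: every vertex lies in some bag; for every edge, both endpoints lie together in some bag; and for every vertex, the bags containing it form a connected subtree. Here bags containing vertex b are not connected in the tree, so the decomposition is invalid.

No — bags containing vertex b are not connected in the tree.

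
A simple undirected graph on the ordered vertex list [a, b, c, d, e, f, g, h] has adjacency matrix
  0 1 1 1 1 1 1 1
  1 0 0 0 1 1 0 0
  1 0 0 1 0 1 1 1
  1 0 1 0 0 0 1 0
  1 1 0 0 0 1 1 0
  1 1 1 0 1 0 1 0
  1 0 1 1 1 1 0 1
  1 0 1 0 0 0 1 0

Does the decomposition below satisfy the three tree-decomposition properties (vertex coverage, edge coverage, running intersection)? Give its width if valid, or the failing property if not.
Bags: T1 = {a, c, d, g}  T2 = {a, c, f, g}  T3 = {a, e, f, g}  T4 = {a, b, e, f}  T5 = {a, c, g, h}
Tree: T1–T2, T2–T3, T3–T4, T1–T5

Yes; width 3.

Checking the three conditions: (i) the bags cover all of {a, b, c, d, e, f, g, h}; (ii) for each edge, some bag contains both endpoints; (iii) the bags containing any fixed vertex form a subtree. All hold, so the decomposition is valid with width 4 − 1 = 3.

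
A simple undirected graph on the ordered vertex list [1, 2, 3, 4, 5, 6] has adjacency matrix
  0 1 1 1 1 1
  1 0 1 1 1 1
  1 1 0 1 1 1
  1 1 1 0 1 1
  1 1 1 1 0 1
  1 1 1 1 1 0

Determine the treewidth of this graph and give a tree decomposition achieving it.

Treewidth 5.
One optimal decomposition is:
Bags: B1 = {1, 2, 3, 4, 5, 6}
Tree: (single bag)

With just one bag of size 6, the width is 6 − 1 = 5, so tw(G) ≤ 5. Conversely, {1, 2, 3, 4, 5, 6} is a clique of size 6, and the vertices of any clique must share a bag in every tree decomposition; so some bag has ≥ 6 vertices and tw(G) ≥ 5. Therefore the treewidth is 5.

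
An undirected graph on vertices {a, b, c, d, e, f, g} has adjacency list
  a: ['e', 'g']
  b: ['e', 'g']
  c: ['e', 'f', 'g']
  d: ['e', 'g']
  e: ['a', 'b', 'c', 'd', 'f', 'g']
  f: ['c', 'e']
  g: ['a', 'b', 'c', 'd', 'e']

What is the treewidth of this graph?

A width-2 tree decomposition is:
Bags: B1 = {c, e, g}  B2 = {b, e, g}  B3 = {d, e, g}  B4 = {c, e, f}  B5 = {a, e, g}
Tree: B1–B2, B1–B3, B1–B4, B2–B5
The largest bag has 3 vertices, giving width 2; this decomposition certifies tw(G) ≤ 2. Conversely, {d, e, g} is a clique of size 3, and the vertices of any clique must share a bag in every tree decomposition; so some bag has ≥ 3 vertices and tw(G) ≥ 2. Therefore the treewidth is 2.

2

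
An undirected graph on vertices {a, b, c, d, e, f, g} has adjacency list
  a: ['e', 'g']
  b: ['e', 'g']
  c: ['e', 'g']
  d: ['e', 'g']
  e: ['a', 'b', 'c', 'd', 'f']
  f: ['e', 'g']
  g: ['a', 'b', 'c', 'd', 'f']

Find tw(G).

A width-2 tree decomposition is:
Bags: B1 = {a, e, g}  B2 = {b, e, g}  B3 = {c, e, g}  B4 = {e, f, g}  B5 = {d, e, g}
Tree: B1–B2, B2–B3, B3–B4, B4–B5
Every bag has size at most 3, so the width is 3 − 1 = 2 and tw(G) ≤ 2. The edges e–a–g–b–e form a cycle, so G is not a tree and its treewidth is at least 2. Hence tw(G) = 2 exactly.

2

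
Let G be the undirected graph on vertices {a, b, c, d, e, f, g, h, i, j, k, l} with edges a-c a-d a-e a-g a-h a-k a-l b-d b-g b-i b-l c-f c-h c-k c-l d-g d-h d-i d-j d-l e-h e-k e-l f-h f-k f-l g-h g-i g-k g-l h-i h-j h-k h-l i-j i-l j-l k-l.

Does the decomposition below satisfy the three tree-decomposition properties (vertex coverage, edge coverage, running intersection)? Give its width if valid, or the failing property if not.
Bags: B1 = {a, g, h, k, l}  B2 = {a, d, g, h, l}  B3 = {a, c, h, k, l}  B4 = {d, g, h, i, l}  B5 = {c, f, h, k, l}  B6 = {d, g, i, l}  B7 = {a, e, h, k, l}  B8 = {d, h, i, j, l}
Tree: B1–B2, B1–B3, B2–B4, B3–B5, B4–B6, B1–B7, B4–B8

A tree decomposition must satisfy three properties: every vertex lies in some bag; for every edge, both endpoints lie together in some bag; and for every vertex, the bags containing it form a connected subtree. Here vertex b appears in no bag, so the decomposition is invalid.

No — vertex b appears in no bag.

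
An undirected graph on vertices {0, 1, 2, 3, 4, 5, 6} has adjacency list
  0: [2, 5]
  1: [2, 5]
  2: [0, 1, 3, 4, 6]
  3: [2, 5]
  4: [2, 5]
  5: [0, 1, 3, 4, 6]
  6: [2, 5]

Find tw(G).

2

A width-2 tree decomposition is:
Bags: B1 = {1, 2, 5}  B2 = {2, 4, 5}  B3 = {2, 5, 6}  B4 = {2, 3, 5}  B5 = {0, 2, 5}
Tree: B1–B2, B2–B3, B3–B4, B4–B5
Each bag holds 3 vertices, so the decomposition has width 2, which upper-bounds the treewidth. For the lower bound, G contains the cycle 5–1–2–4–5, so G is not a forest; only forests have treewidth ≤ 1, hence tw(G) ≥ 2. Combining the bounds, tw(G) = 2.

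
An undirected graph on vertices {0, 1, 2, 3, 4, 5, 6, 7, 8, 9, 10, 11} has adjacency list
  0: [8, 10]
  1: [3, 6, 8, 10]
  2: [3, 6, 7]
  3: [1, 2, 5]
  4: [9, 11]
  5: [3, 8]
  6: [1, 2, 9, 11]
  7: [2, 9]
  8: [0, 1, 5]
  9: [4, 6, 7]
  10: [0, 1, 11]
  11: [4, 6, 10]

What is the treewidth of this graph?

3

A width-3 tree decomposition is:
Bags: B1 = {2, 4, 7, 9}  B2 = {2, 4, 6, 9}  B3 = {2, 4, 6, 11}  B4 = {2, 3, 6, 11}  B5 = {1, 3, 6, 11}  B6 = {1, 3, 10, 11}  B7 = {1, 3, 5, 10}  B8 = {1, 5, 8, 10}  B9 = {0, 5, 8, 10}
Tree: B1–B2, B2–B3, B3–B4, B4–B5, B5–B6, B6–B7, B7–B8, B8–B9
Each bag holds 4 vertices, so the decomposition has width 3, which upper-bounds the treewidth. For the lower bound: the 4 vertex sets {4,7,9}, {2}, {6}, {1,3,10,11} are disjoint, each induces a connected subgraph, and every pair is joined by at least one edge of G. Contracting each set to a single vertex therefore yields K_{4} as a minor, and since treewidth is minor-monotone, tw(G) ≥ tw(K_{4}) = 3. Hence tw(G) = 3 exactly.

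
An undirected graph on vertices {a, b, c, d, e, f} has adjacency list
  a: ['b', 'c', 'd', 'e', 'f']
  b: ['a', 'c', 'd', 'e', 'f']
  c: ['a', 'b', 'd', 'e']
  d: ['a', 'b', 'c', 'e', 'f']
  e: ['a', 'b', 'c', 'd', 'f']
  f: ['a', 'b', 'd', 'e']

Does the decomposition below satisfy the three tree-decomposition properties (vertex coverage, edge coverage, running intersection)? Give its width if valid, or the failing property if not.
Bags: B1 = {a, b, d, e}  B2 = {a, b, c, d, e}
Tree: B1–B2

No — vertex f appears in no bag.

A tree decomposition must satisfy three properties: every vertex lies in some bag; for every edge, both endpoints lie together in some bag; and for every vertex, the bags containing it form a connected subtree. Here vertex f appears in no bag, so the decomposition is invalid.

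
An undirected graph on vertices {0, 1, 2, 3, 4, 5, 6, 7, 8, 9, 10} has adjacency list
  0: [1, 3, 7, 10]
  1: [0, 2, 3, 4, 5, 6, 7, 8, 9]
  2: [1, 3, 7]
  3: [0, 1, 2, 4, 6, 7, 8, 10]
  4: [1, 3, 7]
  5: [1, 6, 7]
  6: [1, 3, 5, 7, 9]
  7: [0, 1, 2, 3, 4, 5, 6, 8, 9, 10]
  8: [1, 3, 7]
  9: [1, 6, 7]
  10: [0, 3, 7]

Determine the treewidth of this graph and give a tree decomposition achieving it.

Treewidth 3.
Bags: B1 = {1, 3, 6, 7}  B2 = {0, 1, 3, 7}  B3 = {1, 3, 4, 7}  B4 = {1, 6, 7, 9}  B5 = {0, 3, 7, 10}  B6 = {1, 3, 7, 8}  B7 = {1, 2, 3, 7}  B8 = {1, 5, 6, 7}
Tree: B1–B2, B2–B3, B1–B4, B2–B5, B2–B6, B6–B7, B1–B8

Each bag holds 4 vertices, so the decomposition has width 3, which upper-bounds the treewidth. For the lower bound, the 4 vertices {1, 6, 7, 9} are pairwise adjacent, and any tree decomposition puts a clique entirely inside one bag — forcing width ≥ 3. Hence tw(G) = 3 exactly.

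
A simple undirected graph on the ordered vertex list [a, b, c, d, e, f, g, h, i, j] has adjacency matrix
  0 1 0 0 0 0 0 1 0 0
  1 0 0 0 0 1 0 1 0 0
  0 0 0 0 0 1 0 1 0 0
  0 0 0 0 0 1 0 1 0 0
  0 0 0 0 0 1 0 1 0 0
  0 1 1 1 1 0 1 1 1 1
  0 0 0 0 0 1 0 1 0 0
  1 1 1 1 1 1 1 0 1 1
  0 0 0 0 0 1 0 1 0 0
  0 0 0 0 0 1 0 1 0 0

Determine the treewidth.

A width-2 tree decomposition is:
Bags: B1 = {b, f, h}  B2 = {a, b, h}  B3 = {f, g, h}  B4 = {f, h, j}  B5 = {e, f, h}  B6 = {f, h, i}  B7 = {d, f, h}  B8 = {c, f, h}
Tree: B1–B2, B1–B3, B3–B4, B1–B5, B1–B6, B3–B7, B7–B8
The largest bag has 3 vertices, giving width 2; this decomposition certifies tw(G) ≤ 2. Conversely, {a, b, h} is a clique of size 3, and the vertices of any clique must share a bag in every tree decomposition; so some bag has ≥ 3 vertices and tw(G) ≥ 2. Combining the bounds, tw(G) = 2.

2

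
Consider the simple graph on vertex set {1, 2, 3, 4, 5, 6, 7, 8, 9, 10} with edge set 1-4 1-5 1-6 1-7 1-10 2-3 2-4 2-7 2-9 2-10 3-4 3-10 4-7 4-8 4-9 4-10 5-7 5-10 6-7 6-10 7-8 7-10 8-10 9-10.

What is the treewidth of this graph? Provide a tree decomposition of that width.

Treewidth 3.
One optimal decomposition is:
Bags: B1 = {4, 7, 8, 10}  B2 = {1, 4, 7, 10}  B3 = {2, 4, 7, 10}  B4 = {2, 4, 9, 10}  B5 = {1, 5, 7, 10}  B6 = {1, 6, 7, 10}  B7 = {2, 3, 4, 10}
Tree: B1–B2, B1–B3, B3–B4, B2–B5, B2–B6, B3–B7

The largest bag has 4 vertices, giving width 3; this decomposition certifies tw(G) ≤ 3. On the other hand G contains the 4-clique {4, 7, 8, 10}. A clique must lie in a single bag of any decomposition, so no decomposition can have width below 3. Hence tw(G) = 3 exactly.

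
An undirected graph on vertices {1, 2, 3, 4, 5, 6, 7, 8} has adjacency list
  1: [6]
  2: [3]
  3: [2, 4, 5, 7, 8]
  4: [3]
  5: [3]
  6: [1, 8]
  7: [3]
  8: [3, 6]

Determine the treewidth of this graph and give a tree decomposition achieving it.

Every bag has size at most 2, so the width is 2 − 1 = 1 and tw(G) ≤ 1. Since G has at least one edge (e.g. 1–6), it is not an edgeless graph, so tw(G) ≥ 1. The upper and lower bounds meet at 1, so that is the treewidth.

Treewidth 1.
Bags: B1 = {1, 6}  B2 = {6, 8}  B3 = {3, 8}  B4 = {3, 4}  B5 = {3, 7}  B6 = {3, 5}  B7 = {2, 3}
Tree: B1–B2, B2–B3, B3–B4, B4–B5, B5–B6, B3–B7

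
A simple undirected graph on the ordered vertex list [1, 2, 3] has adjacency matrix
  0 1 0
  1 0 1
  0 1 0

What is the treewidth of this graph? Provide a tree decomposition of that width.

Treewidth 1.
Bags: B1 = {2, 3}  B2 = {1, 2}
Tree: B1–B2

Each bag holds 2 vertices, so the decomposition has width 1, which upper-bounds the treewidth. G has an edge, so its treewidth is at least 1. The upper and lower bounds meet at 1, so that is the treewidth.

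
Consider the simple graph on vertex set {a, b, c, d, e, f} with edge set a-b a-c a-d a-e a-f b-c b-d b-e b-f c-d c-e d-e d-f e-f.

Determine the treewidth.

A width-4 tree decomposition is:
Bags: B1 = {a, b, c, d, e}  B2 = {a, b, d, e, f}
Tree: B1–B2
Every bag has size at most 5, so the width is 5 − 1 = 4 and tw(G) ≤ 4. Conversely, {a, b, c, d, e} is a clique of size 5, and the vertices of any clique must share a bag in every tree decomposition; so some bag has ≥ 5 vertices and tw(G) ≥ 4. Combining the bounds, tw(G) = 4.

4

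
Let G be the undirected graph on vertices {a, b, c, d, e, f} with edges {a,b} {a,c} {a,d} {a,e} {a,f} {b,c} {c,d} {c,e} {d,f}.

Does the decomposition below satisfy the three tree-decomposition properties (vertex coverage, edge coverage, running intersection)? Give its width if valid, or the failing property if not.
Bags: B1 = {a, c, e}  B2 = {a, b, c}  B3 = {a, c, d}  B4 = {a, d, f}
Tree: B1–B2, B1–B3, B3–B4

Every vertex of G appears in some bag (union = {a, b, c, d, e, f}); every edge is covered by a bag; and for each vertex v the set of bags containing v is connected in the bag tree. The decomposition is therefore valid. The largest bag has 3 vertices, so the width is 2.

Yes; width 2.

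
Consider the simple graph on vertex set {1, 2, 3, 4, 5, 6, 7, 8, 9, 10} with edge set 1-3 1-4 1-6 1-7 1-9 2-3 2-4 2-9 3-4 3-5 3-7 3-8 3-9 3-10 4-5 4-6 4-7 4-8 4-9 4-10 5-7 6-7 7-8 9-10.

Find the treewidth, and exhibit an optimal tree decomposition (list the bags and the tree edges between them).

Treewidth 3.
One such decomposition:
Bags: B1 = {2, 3, 4, 9}  B2 = {1, 3, 4, 9}  B3 = {1, 3, 4, 7}  B4 = {3, 4, 7, 8}  B5 = {3, 4, 9, 10}  B6 = {3, 4, 5, 7}  B7 = {1, 4, 6, 7}
Tree: B1–B2, B2–B3, B3–B4, B1–B5, B4–B6, B3–B7

The largest bag has 4 vertices, giving width 3; this decomposition certifies tw(G) ≤ 3. Conversely, {1, 3, 4, 9} is a clique of size 4, and the vertices of any clique must share a bag in every tree decomposition; so some bag has ≥ 4 vertices and tw(G) ≥ 3. Therefore the treewidth is 3.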